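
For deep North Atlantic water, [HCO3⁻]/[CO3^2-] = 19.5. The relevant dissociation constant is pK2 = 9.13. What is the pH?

From K2 = [H⁺][CO3^2-]/[HCO3⁻]:  pH = pK2 − log₁₀([HCO3⁻]/[CO3^2-])
log₁₀(19.5) = +1.290
pH = 9.13 − (+1.290) = 7.84

pH = 7.84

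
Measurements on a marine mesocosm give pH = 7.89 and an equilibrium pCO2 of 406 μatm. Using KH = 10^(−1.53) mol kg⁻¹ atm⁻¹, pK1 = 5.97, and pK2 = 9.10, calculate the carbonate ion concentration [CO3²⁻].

[CO3²⁻] = 0.0615 mmol/kg

[CO2*] = KH · pCO2 = 10^(−1.53) × 406×10^-6 = 1.198×10^-5 mol/kg
α₀ = 1/(1 + K1/[H⁺] + K1K2/[H⁺]²) = 1/(1 + 10^+1.92 + 10^+0.71) = 0.01120
DIC = [CO2*]/α₀ = 1.198×10^-5 / 0.01120 = 1.070 mmol/kg
[CO3²⁻] = α₂·DIC; α₂ = 0.05743, so [CO3²⁻] = 0.05743 × 1.070 = 0.0615 mmol/kg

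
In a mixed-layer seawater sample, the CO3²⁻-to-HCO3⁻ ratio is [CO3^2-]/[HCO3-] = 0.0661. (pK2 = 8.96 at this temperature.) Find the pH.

From K2 = [H⁺][CO3^2-]/[HCO3-]:  pH = pK2 + log₁₀([CO3^2-]/[HCO3-])
log₁₀(0.0661) = -1.180
pH = 8.96 + (-1.180) = 7.78

pH = 7.78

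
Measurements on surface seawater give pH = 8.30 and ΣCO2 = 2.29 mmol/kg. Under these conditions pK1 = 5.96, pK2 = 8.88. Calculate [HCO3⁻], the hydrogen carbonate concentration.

[HCO3⁻] = 1.81 mmol/kg

α₁ = 1 / (1 + [H⁺]/K1 + K2/[H⁺]) = 1 / (1 + 10^-2.34 + 10^-0.58)
   = 1 / (1 + 0.0045709 + 0.26303) = 1/1.2676 = 0.7889
[HCO3⁻] = α₁ × DIC = 0.7889 × 2.29 = 1.81 mmol/kg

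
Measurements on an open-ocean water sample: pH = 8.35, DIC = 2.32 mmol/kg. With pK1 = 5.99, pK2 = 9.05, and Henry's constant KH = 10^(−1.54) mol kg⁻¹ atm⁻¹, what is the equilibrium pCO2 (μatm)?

pCO2 = 292 μatm

α₀ = 1 / (1 + K1/[H⁺] + K1K2/[H⁺]²) = 1 / (1 + 10^+2.36 + 10^+1.66)
   = 1 / (1 + 229.09 + 45.709) = 1/275.80 = 0.003626
[CO2*] = α₀ × DIC = 0.003626 × 2.32 = 0.008412 mmol/kg = 8.412 μmol/kg
pCO2 = [CO2*]/KH = 8.412×10^-6 / 2.884×10^-2 = 292 μatm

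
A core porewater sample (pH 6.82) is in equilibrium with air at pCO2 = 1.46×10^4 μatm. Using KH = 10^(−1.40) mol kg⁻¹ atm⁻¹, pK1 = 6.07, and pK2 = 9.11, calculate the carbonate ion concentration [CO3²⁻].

[CO2*] = KH · pCO2 = 10^(−1.40) × 1.46×10^4×10^-6 = 5.812×10^-4 mol/kg
α₀ = 1/(1 + K1/[H⁺] + K1K2/[H⁺]²) = 1/(1 + 10^+0.75 + 10^-1.54) = 0.1503
DIC = [CO2*]/α₀ = 5.812×10^-4 / 0.1503 = 3.867 mmol/kg
[CO3²⁻] = α₂·DIC; α₂ = 0.004335, so [CO3²⁻] = 0.004335 × 3.867 = 0.0168 mmol/kg = 16.8 μmol/kg

[CO3²⁻] = 16.8 μmol/kg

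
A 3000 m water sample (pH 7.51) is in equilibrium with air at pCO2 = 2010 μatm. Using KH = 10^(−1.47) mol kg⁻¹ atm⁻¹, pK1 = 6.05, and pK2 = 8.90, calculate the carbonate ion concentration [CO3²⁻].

[CO3²⁻] = 0.0800 mmol/kg

[CO2*] = KH · pCO2 = 10^(−1.47) × 2010×10^-6 = 6.811×10^-5 mol/kg
α₀ = 1/(1 + K1/[H⁺] + K1K2/[H⁺]²) = 1/(1 + 10^+1.46 + 10^+0.07) = 0.03224
DIC = [CO2*]/α₀ = 6.811×10^-5 / 0.03224 = 2.112 mmol/kg
[CO3²⁻] = α₂·DIC; α₂ = 0.03788, so [CO3²⁻] = 0.03788 × 2.112 = 0.0800 mmol/kg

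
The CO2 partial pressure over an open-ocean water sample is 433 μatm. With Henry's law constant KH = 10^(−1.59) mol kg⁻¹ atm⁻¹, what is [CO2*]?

[CO2*] = 11.1 μmol/kg

KH = 10^(−1.59) = 2.570×10^-2 mol kg⁻¹ atm⁻¹
[CO2*] = KH · pCO2 = 2.570×10^-2 × 433×10^-6 atm = 1.11×10^-5 mol/kg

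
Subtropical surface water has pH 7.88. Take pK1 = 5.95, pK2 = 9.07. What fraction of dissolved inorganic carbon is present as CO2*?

α₀ = 1 / (1 + K1/[H⁺] + K1K2/[H⁺]²) = 1 / (1 + 10^+1.93 + 10^+0.74)
   = 1 / (1 + 85.114 + 5.4954) = 1/91.609 = 0.01092

α₀ = 0.0109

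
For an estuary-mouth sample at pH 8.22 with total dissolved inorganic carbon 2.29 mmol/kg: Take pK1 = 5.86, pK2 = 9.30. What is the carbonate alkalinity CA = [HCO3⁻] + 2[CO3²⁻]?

CA = 2.46 mmol/kg

CA = [HCO3⁻] + 2[CO3²⁻] = (α₁ + 2α₂)·DIC
At pH 8.22: [H⁺]/K1 = 10^-2.36 = 0.0043652, K2/[H⁺] = 10^-1.08 = 0.083176
α₁ = 1/(1 + 0.0043652 + 0.083176) = 1/1.0875 = 0.9195; α₂ = α₁·K2/[H⁺] = 0.07648
α₁ + 2α₂ = 1.0725
CA = 1.0725 × 2.29 = 2.46 mmol/kg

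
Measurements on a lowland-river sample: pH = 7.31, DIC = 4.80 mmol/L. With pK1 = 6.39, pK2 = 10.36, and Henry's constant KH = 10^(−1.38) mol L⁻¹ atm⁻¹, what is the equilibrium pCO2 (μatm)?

pCO2 = 1.23×10^4 μatm

α₀ = 1 / (1 + K1/[H⁺] + K1K2/[H⁺]²) = 1 / (1 + 10^+0.92 + 10^-2.13)
   = 1 / (1 + 8.3176 + 0.0074131) = 1/9.3251 = 0.1072
[CO2*] = α₀ × DIC = 0.1072 × 4.80 = 0.5147 mmol/L
pCO2 = [CO2*]/KH = 5.147×10^-4 / 4.169×10^-2 = 1.23×10^4 μatm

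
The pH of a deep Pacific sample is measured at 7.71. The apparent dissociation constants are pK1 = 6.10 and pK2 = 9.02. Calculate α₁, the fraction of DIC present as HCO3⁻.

α₁ = 1 / (1 + [H⁺]/K1 + K2/[H⁺]) = 1 / (1 + 10^-1.61 + 10^-1.31)
   = 1 / (1 + 0.024547 + 0.048978) = 1/1.0735 = 0.9315

α₁ = 0.932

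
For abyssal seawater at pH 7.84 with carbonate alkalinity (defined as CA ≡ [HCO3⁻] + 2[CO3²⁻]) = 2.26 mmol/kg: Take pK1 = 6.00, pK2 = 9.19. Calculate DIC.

DIC = 2.20 mmol/kg

CA = [HCO3⁻] + 2[CO3²⁻] = (α₁ + 2α₂)·DIC
At pH 7.84: [H⁺]/K1 = 10^-1.84 = 0.014454, K2/[H⁺] = 10^-1.35 = 0.044668
α₁ = 1/(1 + 0.014454 + 0.044668) = 1/1.0591 = 0.9442; α₂ = α₁·K2/[H⁺] = 0.04217
α₁ + 2α₂ = 1.0285
DIC = CA / (α₁ + 2α₂) = 2.26 / 1.0285 = 2.20 mmol/kg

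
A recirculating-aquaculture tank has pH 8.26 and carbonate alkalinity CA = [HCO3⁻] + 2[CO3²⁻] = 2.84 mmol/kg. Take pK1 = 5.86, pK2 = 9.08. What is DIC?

DIC = 2.52 mmol/kg

CA = [HCO3⁻] + 2[CO3²⁻] = (α₁ + 2α₂)·DIC
At pH 8.26: [H⁺]/K1 = 10^-2.40 = 0.0039811, K2/[H⁺] = 10^-0.82 = 0.15136
α₁ = 1/(1 + 0.0039811 + 0.15136) = 1/1.1553 = 0.8655; α₂ = α₁·K2/[H⁺] = 0.1310
α₁ + 2α₂ = 1.1276
DIC = CA / (α₁ + 2α₂) = 2.84 / 1.1276 = 2.52 mmol/kg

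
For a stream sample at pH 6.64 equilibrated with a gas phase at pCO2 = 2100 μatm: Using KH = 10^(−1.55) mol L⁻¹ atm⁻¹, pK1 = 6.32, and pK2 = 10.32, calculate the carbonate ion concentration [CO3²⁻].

[CO2*] = KH · pCO2 = 10^(−1.55) × 2100×10^-6 = 5.919×10^-5 mol/L
α₀ = 1/(1 + K1/[H⁺] + K1K2/[H⁺]²) = 1/(1 + 10^+0.32 + 10^-3.36) = 0.3237
DIC = [CO2*]/α₀ = 5.919×10^-5 / 0.3237 = 0.1829 mmol/L
[CO3²⁻] = α₂·DIC; α₂ = 0.0001413, so [CO3²⁻] = 0.0001413 × 0.1829 = 2.58×10^-5 mmol/L = 0.0258 μmol/L

[CO3²⁻] = 0.0258 μmol/L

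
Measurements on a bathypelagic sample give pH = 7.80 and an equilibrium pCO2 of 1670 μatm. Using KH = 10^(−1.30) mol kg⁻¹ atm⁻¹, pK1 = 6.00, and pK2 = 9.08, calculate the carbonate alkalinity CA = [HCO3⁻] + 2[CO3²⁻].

[CO2*] = KH · pCO2 = 10^(−1.30) × 1670×10^-6 = 8.370×10^-5 mol/kg
α₀ = 1/(1 + K1/[H⁺] + K1K2/[H⁺]²) = 1/(1 + 10^+1.80 + 10^+0.52) = 0.01484
DIC = [CO2*]/α₀ = 8.370×10^-5 / 0.01484 = 5.642 mmol/kg
CA = (α₁ + 2α₂)·DIC = (0.9360 + 2×0.04912) × 5.642 = 5.84 mmol/kg

CA = 5.84 mmol/kg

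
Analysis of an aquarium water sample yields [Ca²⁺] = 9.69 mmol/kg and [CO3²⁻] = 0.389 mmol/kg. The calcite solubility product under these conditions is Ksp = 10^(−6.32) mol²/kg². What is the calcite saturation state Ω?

Ω = 7.88

Ksp = 10^(−6.32) = 4.786×10^-7
Ω = [Ca²⁺][CO3²⁻]/Ksp = (9.69×10^-3)(0.389×10^-3) / 4.786×10^-7 = 7.88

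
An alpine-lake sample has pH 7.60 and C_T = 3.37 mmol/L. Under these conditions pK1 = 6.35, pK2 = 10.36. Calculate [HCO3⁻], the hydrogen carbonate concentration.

[HCO3⁻] = 3.19 mmol/L

α₁ = 1 / (1 + [H⁺]/K1 + K2/[H⁺]) = 1 / (1 + 10^-1.25 + 10^-2.76)
   = 1 / (1 + 0.056234 + 0.0017378) = 1/1.0580 = 0.9452
[HCO3⁻] = α₁ × DIC = 0.9452 × 3.37 = 3.19 mmol/L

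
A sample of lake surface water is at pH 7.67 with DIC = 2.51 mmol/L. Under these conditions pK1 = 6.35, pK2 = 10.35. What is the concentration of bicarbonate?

[HCO3⁻] = 2.39 mmol/L

α₁ = 1 / (1 + [H⁺]/K1 + K2/[H⁺]) = 1 / (1 + 10^-1.32 + 10^-2.68)
   = 1 / (1 + 0.047863 + 0.0020893) = 1/1.0500 = 0.9524
[HCO3⁻] = α₁ × DIC = 0.9524 × 2.51 = 2.39 mmol/L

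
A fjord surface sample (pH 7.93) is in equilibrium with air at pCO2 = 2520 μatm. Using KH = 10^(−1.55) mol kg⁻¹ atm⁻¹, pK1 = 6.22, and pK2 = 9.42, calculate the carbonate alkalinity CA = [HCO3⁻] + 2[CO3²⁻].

[CO2*] = KH · pCO2 = 10^(−1.55) × 2520×10^-6 = 7.102×10^-5 mol/kg
α₀ = 1/(1 + K1/[H⁺] + K1K2/[H⁺]²) = 1/(1 + 10^+1.71 + 10^+0.22) = 0.01854
DIC = [CO2*]/α₀ = 7.102×10^-5 / 0.01854 = 3.831 mmol/kg
CA = (α₁ + 2α₂)·DIC = (0.9507 + 2×0.03076) × 3.831 = 3.88 mmol/kg

CA = 3.88 mmol/kg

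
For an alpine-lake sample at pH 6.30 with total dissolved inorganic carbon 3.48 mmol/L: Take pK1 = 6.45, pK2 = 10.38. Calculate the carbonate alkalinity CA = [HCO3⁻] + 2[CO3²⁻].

CA = [HCO3⁻] + 2[CO3²⁻] = (α₁ + 2α₂)·DIC
At pH 6.30: [H⁺]/K1 = 10^0.15 = 1.4125, K2/[H⁺] = 10^-4.08 = 8.3176×10^-5
α₁ = 1/(1 + 1.4125 + 8.3176×10^-5) = 1/2.4126 = 0.4145; α₂ = α₁·K2/[H⁺] = 3.448×10^-5
α₁ + 2α₂ = 0.4146
CA = 0.4146 × 3.48 = 1.44 mmol/L

CA = 1.44 mmol/L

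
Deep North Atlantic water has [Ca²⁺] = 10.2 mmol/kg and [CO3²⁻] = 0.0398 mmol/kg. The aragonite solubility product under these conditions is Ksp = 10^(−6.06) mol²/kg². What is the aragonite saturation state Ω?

Ksp = 10^(−6.06) = 8.710×10^-7
Ω = [Ca²⁺][CO3²⁻]/Ksp = (10.2×10^-3)(0.0398×10^-3) / 8.710×10^-7 = 0.466

Ω = 0.466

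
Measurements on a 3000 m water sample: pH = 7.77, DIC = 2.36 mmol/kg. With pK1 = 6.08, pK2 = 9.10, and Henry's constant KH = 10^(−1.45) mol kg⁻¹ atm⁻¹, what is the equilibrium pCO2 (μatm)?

α₀ = 1 / (1 + K1/[H⁺] + K1K2/[H⁺]²) = 1 / (1 + 10^+1.69 + 10^+0.36)
   = 1 / (1 + 48.978 + 2.2909) = 1/52.269 = 0.01913
[CO2*] = α₀ × DIC = 0.01913 × 2.36 = 0.04515 mmol/kg
pCO2 = [CO2*]/KH = 4.515×10^-5 / 3.548×10^-2 = 1270 μatm

pCO2 = 1270 μatm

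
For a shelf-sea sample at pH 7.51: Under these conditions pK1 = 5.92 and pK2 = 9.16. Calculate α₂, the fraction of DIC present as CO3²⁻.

α₂ = 0.0214

α₂ = 1 / (1 + [H⁺]/K2 + [H⁺]²/(K1K2)) = 1 / (1 + 10^+1.65 + 10^+0.06)
   = 1 / (1 + 44.668 + 1.1482) = 1/46.817 = 0.02136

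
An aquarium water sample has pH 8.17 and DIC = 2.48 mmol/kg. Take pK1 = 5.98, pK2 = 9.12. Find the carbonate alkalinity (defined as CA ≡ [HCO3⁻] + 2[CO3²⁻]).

CA = 2.71 mmol/kg

CA = [HCO3⁻] + 2[CO3²⁻] = (α₁ + 2α₂)·DIC
At pH 8.17: [H⁺]/K1 = 10^-2.19 = 0.0064565, K2/[H⁺] = 10^-0.95 = 0.11220
α₁ = 1/(1 + 0.0064565 + 0.11220) = 1/1.1187 = 0.8939; α₂ = α₁·K2/[H⁺] = 0.1003
α₁ + 2α₂ = 1.0945
CA = 1.0945 × 2.48 = 2.71 mmol/kg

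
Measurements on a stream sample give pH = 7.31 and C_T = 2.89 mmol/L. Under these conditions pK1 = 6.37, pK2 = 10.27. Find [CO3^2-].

[CO3²⁻] = 2.84 μmol/L

α₂ = 1 / (1 + [H⁺]/K2 + [H⁺]²/(K1K2)) = 1 / (1 + 10^+2.96 + 10^+2.02)
   = 1 / (1 + 912.01 + 104.71) = 1/1017.7 = 0.0009826
[CO3²⁻] = α₂ × DIC = 0.0009826 × 2.89 = 0.00284 mmol/L = 2.84 μmol/L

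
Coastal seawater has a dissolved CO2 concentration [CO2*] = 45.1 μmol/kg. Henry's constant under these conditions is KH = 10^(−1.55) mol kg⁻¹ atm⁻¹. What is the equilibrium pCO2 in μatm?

pCO2 = 1600 μatm

KH = 10^(−1.55) = 2.818×10^-2 mol kg⁻¹ atm⁻¹
pCO2 = [CO2*]/KH = 45.1×10^-6 / 2.818×10^-2 = 1.60×10^-3 atm = 1600 μatm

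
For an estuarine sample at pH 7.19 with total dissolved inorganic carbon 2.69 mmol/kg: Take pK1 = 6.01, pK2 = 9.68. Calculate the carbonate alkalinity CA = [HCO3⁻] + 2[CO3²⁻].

CA = 2.53 mmol/kg

CA = [HCO3⁻] + 2[CO3²⁻] = (α₁ + 2α₂)·DIC
At pH 7.19: [H⁺]/K1 = 10^-1.18 = 0.066069, K2/[H⁺] = 10^-2.49 = 0.0032359
α₁ = 1/(1 + 0.066069 + 0.0032359) = 1/1.0693 = 0.9352; α₂ = α₁·K2/[H⁺] = 0.003026
α₁ + 2α₂ = 0.9412
CA = 0.9412 × 2.69 = 2.53 mmol/kg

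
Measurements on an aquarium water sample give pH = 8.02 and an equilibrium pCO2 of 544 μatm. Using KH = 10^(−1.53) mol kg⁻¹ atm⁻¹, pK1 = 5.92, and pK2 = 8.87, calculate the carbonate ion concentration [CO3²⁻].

[CO3²⁻] = 0.285 mmol/kg

[CO2*] = KH · pCO2 = 10^(−1.53) × 544×10^-6 = 1.605×10^-5 mol/kg
α₀ = 1/(1 + K1/[H⁺] + K1K2/[H⁺]²) = 1/(1 + 10^+2.10 + 10^+1.25) = 0.006912
DIC = [CO2*]/α₀ = 1.605×10^-5 / 0.006912 = 2.323 mmol/kg
[CO3²⁻] = α₂·DIC; α₂ = 0.1229, so [CO3²⁻] = 0.1229 × 2.323 = 0.285 mmol/kg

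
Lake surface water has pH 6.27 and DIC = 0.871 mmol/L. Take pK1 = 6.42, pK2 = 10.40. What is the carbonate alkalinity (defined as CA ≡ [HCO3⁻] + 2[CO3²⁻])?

CA = 0.361 mmol/L

CA = [HCO3⁻] + 2[CO3²⁻] = (α₁ + 2α₂)·DIC
At pH 6.27: [H⁺]/K1 = 10^0.15 = 1.4125, K2/[H⁺] = 10^-4.13 = 7.4131×10^-5
α₁ = 1/(1 + 1.4125 + 7.4131×10^-5) = 1/2.4126 = 0.4145; α₂ = α₁·K2/[H⁺] = 3.073×10^-5
α₁ + 2α₂ = 0.4146
CA = 0.4146 × 0.871 = 0.361 mmol/L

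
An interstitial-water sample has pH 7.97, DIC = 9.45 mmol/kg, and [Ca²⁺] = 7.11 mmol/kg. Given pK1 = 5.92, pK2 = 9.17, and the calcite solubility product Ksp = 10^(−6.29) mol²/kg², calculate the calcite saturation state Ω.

Ω = 7.71

α₂ = 1 / (1 + [H⁺]/K2 + [H⁺]²/(K1K2)) = 1 / (1 + 10^+1.20 + 10^-0.85)
   = 1 / (1 + 15.849 + 0.14125) = 1/16.990 = 0.05886
[CO3²⁻] = α₂ × DIC = 0.05886 × 9.45 = 0.5562 mmol/kg
Ksp = 10^(−6.29) = 5.129×10^-7
Ω = [Ca²⁺][CO3²⁻]/Ksp = (7.11×10^-3)(5.562×10^-4) / 5.129×10^-7 = 7.71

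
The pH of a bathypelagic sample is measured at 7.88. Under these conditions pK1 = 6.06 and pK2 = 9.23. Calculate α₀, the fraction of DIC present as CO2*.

α₀ = 1 / (1 + K1/[H⁺] + K1K2/[H⁺]²) = 1 / (1 + 10^+1.82 + 10^+0.47)
   = 1 / (1 + 66.069 + 2.9512) = 1/70.021 = 0.01428

α₀ = 0.0143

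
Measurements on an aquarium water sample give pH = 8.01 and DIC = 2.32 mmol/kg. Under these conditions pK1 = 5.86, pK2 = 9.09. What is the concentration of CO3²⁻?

[CO3²⁻] = 0.177 mmol/kg

α₂ = 1 / (1 + [H⁺]/K2 + [H⁺]²/(K1K2)) = 1 / (1 + 10^+1.08 + 10^-1.07)
   = 1 / (1 + 12.023 + 0.085114) = 1/13.108 = 0.07629
[CO3²⁻] = α₂ × DIC = 0.07629 × 2.32 = 0.177 mmol/kg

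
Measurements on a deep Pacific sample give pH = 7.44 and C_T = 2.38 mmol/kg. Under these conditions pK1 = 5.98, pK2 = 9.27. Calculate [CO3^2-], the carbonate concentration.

[CO3²⁻] = 0.0335 mmol/kg

α₂ = 1 / (1 + [H⁺]/K2 + [H⁺]²/(K1K2)) = 1 / (1 + 10^+1.83 + 10^+0.37)
   = 1 / (1 + 67.608 + 2.3442) = 1/70.953 = 0.01409
[CO3²⁻] = α₂ × DIC = 0.01409 × 2.38 = 0.0335 mmol/kg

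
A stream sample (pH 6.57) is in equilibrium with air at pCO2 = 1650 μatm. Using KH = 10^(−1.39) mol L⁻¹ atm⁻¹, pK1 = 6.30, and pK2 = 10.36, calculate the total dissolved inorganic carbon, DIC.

[CO2*] = KH · pCO2 = 10^(−1.39) × 1650×10^-6 = 6.722×10^-5 mol/L
α₀ = 1/(1 + K1/[H⁺] + K1K2/[H⁺]²) = 1/(1 + 10^+0.27 + 10^-3.52) = 0.3494
DIC = [CO2*]/α₀ = 6.722×10^-5 / 0.3494 = 0.192 mmol/L

DIC = 0.192 mmol/L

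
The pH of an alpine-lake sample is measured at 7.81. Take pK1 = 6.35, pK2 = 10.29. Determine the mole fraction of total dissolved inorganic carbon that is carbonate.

α₂ = 1 / (1 + [H⁺]/K2 + [H⁺]²/(K1K2)) = 1 / (1 + 10^+2.48 + 10^+1.02)
   = 1 / (1 + 302.00 + 10.471) = 1/313.47 = 0.003190

α₂ = 0.00319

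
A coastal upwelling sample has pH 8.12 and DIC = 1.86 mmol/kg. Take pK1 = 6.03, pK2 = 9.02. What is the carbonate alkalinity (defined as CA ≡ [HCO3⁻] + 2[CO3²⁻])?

CA = 2.05 mmol/kg

CA = [HCO3⁻] + 2[CO3²⁻] = (α₁ + 2α₂)·DIC
At pH 8.12: [H⁺]/K1 = 10^-2.09 = 0.0081283, K2/[H⁺] = 10^-0.90 = 0.12589
α₁ = 1/(1 + 0.0081283 + 0.12589) = 1/1.1340 = 0.8818; α₂ = α₁·K2/[H⁺] = 0.1110
α₁ + 2α₂ = 1.1038
CA = 1.1038 × 1.86 = 2.05 mmol/kg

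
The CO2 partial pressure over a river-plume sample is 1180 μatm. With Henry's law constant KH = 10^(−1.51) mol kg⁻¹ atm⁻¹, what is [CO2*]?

KH = 10^(−1.51) = 3.090×10^-2 mol kg⁻¹ atm⁻¹
[CO2*] = KH · pCO2 = 3.090×10^-2 × 1180×10^-6 atm = 3.65×10^-5 mol/kg

[CO2*] = 36.5 μmol/kg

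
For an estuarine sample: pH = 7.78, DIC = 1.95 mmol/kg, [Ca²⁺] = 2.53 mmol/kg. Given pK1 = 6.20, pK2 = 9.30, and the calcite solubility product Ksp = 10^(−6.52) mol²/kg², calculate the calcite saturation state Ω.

Ω = 0.467

α₂ = 1 / (1 + [H⁺]/K2 + [H⁺]²/(K1K2)) = 1 / (1 + 10^+1.52 + 10^-0.06)
   = 1 / (1 + 33.113 + 0.87096) = 1/34.984 = 0.02858
[CO3²⁻] = α₂ × DIC = 0.02858 × 1.95 = 0.05574 mmol/kg
Ksp = 10^(−6.52) = 3.020×10^-7
Ω = [Ca²⁺][CO3²⁻]/Ksp = (2.53×10^-3)(5.574×10^-5) / 3.020×10^-7 = 0.467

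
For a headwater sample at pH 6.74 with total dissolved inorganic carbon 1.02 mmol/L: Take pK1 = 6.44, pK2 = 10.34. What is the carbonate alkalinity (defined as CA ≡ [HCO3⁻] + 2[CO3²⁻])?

CA = [HCO3⁻] + 2[CO3²⁻] = (α₁ + 2α₂)·DIC
At pH 6.74: [H⁺]/K1 = 10^-0.30 = 0.50119, K2/[H⁺] = 10^-3.60 = 0.00025119
α₁ = 1/(1 + 0.50119 + 0.00025119) = 1/1.5014 = 0.6660; α₂ = α₁·K2/[H⁺] = 0.0001673
α₁ + 2α₂ = 0.6664
CA = 0.6664 × 1.02 = 0.680 mmol/L

CA = 0.680 mmol/L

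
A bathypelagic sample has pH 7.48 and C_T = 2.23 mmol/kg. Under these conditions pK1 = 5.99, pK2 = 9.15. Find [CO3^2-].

α₂ = 1 / (1 + [H⁺]/K2 + [H⁺]²/(K1K2)) = 1 / (1 + 10^+1.67 + 10^+0.18)
   = 1 / (1 + 46.774 + 1.5136) = 1/49.287 = 0.02029
[CO3²⁻] = α₂ × DIC = 0.02029 × 2.23 = 0.0452 mmol/kg

[CO3²⁻] = 0.0452 mmol/kg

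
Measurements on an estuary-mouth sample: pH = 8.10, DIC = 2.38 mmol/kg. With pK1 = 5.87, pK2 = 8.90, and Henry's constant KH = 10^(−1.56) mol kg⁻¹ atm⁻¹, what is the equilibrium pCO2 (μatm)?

pCO2 = 437 μatm

α₀ = 1 / (1 + K1/[H⁺] + K1K2/[H⁺]²) = 1 / (1 + 10^+2.23 + 10^+1.43)
   = 1 / (1 + 169.82 + 26.915) = 1/197.74 = 0.005057
[CO2*] = α₀ × DIC = 0.005057 × 2.38 = 0.01204 mmol/kg = 12.04 μmol/kg
pCO2 = [CO2*]/KH = 1.204×10^-5 / 2.754×10^-2 = 437 μatm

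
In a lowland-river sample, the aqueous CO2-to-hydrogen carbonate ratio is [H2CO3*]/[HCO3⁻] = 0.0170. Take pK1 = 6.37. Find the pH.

pH = 8.14

From K1 = [H⁺][HCO3⁻]/[H2CO3*]:  pH = pK1 − log₁₀([H2CO3*]/[HCO3⁻])
log₁₀(0.0170) = -1.770
pH = 6.37 − (-1.770) = 8.14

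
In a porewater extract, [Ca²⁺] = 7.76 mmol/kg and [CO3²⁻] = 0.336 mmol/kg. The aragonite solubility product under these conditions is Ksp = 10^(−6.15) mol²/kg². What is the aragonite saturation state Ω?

Ω = 3.68

Ksp = 10^(−6.15) = 7.079×10^-7
Ω = [Ca²⁺][CO3²⁻]/Ksp = (7.76×10^-3)(0.336×10^-3) / 7.079×10^-7 = 3.68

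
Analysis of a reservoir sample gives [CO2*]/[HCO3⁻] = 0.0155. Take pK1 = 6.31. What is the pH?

pH = 8.12

From K1 = [H⁺][HCO3⁻]/[CO2*]:  pH = pK1 − log₁₀([CO2*]/[HCO3⁻])
log₁₀(0.0155) = -1.810
pH = 6.31 − (-1.810) = 8.12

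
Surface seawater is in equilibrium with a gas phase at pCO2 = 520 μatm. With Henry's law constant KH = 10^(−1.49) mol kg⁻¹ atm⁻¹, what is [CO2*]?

KH = 10^(−1.49) = 3.236×10^-2 mol kg⁻¹ atm⁻¹
[CO2*] = KH · pCO2 = 3.236×10^-2 × 520×10^-6 atm = 1.68×10^-5 mol/kg

[CO2*] = 16.8 μmol/kg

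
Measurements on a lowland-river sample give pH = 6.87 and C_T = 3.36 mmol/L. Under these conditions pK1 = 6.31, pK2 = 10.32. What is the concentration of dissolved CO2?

α₀ = 1 / (1 + K1/[H⁺] + K1K2/[H⁺]²) = 1 / (1 + 10^+0.56 + 10^-2.89)
   = 1 / (1 + 3.6308 + 0.0012882) = 1/4.6321 = 0.2159
[CO2*] = α₀ × DIC = 0.2159 × 3.36 = 0.725 mmol/L

[CO2*] = 0.725 mmol/L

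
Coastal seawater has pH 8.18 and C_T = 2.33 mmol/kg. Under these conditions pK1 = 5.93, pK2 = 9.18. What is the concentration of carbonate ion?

[CO3²⁻] = 0.211 mmol/kg

α₂ = 1 / (1 + [H⁺]/K2 + [H⁺]²/(K1K2)) = 1 / (1 + 10^+1.00 + 10^-1.25)
   = 1 / (1 + 10.000 + 0.056234) = 1/11.056 = 0.09045
[CO3²⁻] = α₂ × DIC = 0.09045 × 2.33 = 0.211 mmol/kg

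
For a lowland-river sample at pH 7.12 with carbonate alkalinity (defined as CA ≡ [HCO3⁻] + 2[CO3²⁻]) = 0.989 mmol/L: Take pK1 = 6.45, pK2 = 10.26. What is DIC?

DIC = 1.20 mmol/L

CA = [HCO3⁻] + 2[CO3²⁻] = (α₁ + 2α₂)·DIC
At pH 7.12: [H⁺]/K1 = 10^-0.67 = 0.21380, K2/[H⁺] = 10^-3.14 = 0.00072444
α₁ = 1/(1 + 0.21380 + 0.00072444) = 1/1.2145 = 0.8234; α₂ = α₁·K2/[H⁺] = 0.0005965
α₁ + 2α₂ = 0.8246
DIC = CA / (α₁ + 2α₂) = 0.989 / 0.8246 = 1.20 mmol/L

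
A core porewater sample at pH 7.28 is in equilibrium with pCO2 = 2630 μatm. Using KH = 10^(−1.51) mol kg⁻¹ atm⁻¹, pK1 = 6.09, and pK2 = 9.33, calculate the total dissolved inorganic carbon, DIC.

DIC = 1.35 mmol/kg

[CO2*] = KH · pCO2 = 10^(−1.51) × 2630×10^-6 = 8.127×10^-5 mol/kg
α₀ = 1/(1 + K1/[H⁺] + K1K2/[H⁺]²) = 1/(1 + 10^+1.19 + 10^-0.86) = 0.06015
DIC = [CO2*]/α₀ = 8.127×10^-5 / 0.06015 = 1.35 mmol/kg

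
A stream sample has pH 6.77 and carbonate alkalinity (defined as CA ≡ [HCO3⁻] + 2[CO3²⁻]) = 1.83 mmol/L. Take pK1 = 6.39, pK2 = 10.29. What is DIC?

DIC = 2.59 mmol/L

CA = [HCO3⁻] + 2[CO3²⁻] = (α₁ + 2α₂)·DIC
At pH 6.77: [H⁺]/K1 = 10^-0.38 = 0.41687, K2/[H⁺] = 10^-3.52 = 0.00030200
α₁ = 1/(1 + 0.41687 + 0.00030200) = 1/1.4172 = 0.7056; α₂ = α₁·K2/[H⁺] = 0.0002131
α₁ + 2α₂ = 0.7061
DIC = CA / (α₁ + 2α₂) = 1.83 / 0.7061 = 2.59 mmol/L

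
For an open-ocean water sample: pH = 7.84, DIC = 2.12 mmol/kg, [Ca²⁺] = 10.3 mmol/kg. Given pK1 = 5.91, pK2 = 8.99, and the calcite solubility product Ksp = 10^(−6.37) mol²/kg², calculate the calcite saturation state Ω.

α₂ = 1 / (1 + [H⁺]/K2 + [H⁺]²/(K1K2)) = 1 / (1 + 10^+1.15 + 10^-0.78)
   = 1 / (1 + 14.125 + 0.16596) = 1/15.291 = 0.06540
[CO3²⁻] = α₂ × DIC = 0.06540 × 2.12 = 0.1386 mmol/kg
Ksp = 10^(−6.37) = 4.266×10^-7
Ω = [Ca²⁺][CO3²⁻]/Ksp = (10.3×10^-3)(1.386×10^-4) / 4.266×10^-7 = 3.35

Ω = 3.35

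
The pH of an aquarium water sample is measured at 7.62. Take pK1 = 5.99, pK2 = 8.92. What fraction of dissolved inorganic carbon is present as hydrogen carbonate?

α₁ = 0.931

α₁ = 1 / (1 + [H⁺]/K1 + K2/[H⁺]) = 1 / (1 + 10^-1.63 + 10^-1.30)
   = 1 / (1 + 0.023442 + 0.050119) = 1/1.0736 = 0.9315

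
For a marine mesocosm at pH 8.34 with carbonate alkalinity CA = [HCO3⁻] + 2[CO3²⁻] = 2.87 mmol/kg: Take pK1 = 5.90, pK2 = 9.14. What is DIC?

CA = [HCO3⁻] + 2[CO3²⁻] = (α₁ + 2α₂)·DIC
At pH 8.34: [H⁺]/K1 = 10^-2.44 = 0.0036308, K2/[H⁺] = 10^-0.80 = 0.15849
α₁ = 1/(1 + 0.0036308 + 0.15849) = 1/1.1621 = 0.8605; α₂ = α₁·K2/[H⁺] = 0.1364
α₁ + 2α₂ = 1.1333
DIC = CA / (α₁ + 2α₂) = 2.87 / 1.1333 = 2.53 mmol/kg

DIC = 2.53 mmol/kg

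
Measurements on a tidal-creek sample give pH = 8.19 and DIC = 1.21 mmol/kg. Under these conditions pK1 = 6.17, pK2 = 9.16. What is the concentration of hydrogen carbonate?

α₁ = 1 / (1 + [H⁺]/K1 + K2/[H⁺]) = 1 / (1 + 10^-2.02 + 10^-0.97)
   = 1 / (1 + 0.0095499 + 0.10715) = 1/1.1167 = 0.8955
[HCO3⁻] = α₁ × DIC = 0.8955 × 1.21 = 1.08 mmol/kg

[HCO3⁻] = 1.08 mmol/kg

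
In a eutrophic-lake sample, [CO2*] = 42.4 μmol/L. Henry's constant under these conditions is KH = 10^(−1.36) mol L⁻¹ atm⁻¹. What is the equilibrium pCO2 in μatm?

KH = 10^(−1.36) = 4.365×10^-2 mol L⁻¹ atm⁻¹
pCO2 = [CO2*]/KH = 42.4×10^-6 / 4.365×10^-2 = 9.71×10^-4 atm = 971 μatm

pCO2 = 971 μatm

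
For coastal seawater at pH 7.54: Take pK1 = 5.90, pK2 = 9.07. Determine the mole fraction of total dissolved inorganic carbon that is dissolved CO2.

α₀ = 1 / (1 + K1/[H⁺] + K1K2/[H⁺]²) = 1 / (1 + 10^+1.64 + 10^+0.11)
   = 1 / (1 + 43.652 + 1.2882) = 1/45.940 = 0.02177

α₀ = 0.0218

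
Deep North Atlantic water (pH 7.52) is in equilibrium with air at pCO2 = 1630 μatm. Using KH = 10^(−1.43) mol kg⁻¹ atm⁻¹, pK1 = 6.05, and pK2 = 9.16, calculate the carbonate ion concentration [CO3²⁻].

[CO2*] = KH · pCO2 = 10^(−1.43) × 1630×10^-6 = 6.056×10^-5 mol/kg
α₀ = 1/(1 + K1/[H⁺] + K1K2/[H⁺]²) = 1/(1 + 10^+1.47 + 10^-0.17) = 0.03206
DIC = [CO2*]/α₀ = 6.056×10^-5 / 0.03206 = 1.889 mmol/kg
[CO3²⁻] = α₂·DIC; α₂ = 0.02168, so [CO3²⁻] = 0.02168 × 1.889 = 0.0409 mmol/kg

[CO3²⁻] = 0.0409 mmol/kg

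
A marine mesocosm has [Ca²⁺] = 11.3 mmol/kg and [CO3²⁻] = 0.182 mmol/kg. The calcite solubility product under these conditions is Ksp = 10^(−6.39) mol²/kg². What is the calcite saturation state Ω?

Ksp = 10^(−6.39) = 4.074×10^-7
Ω = [Ca²⁺][CO3²⁻]/Ksp = (11.3×10^-3)(0.182×10^-3) / 4.074×10^-7 = 5.05

Ω = 5.05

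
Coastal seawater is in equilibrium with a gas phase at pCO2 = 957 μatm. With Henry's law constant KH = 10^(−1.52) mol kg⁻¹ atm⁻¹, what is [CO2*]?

KH = 10^(−1.52) = 3.020×10^-2 mol kg⁻¹ atm⁻¹
[CO2*] = KH · pCO2 = 3.020×10^-2 × 957×10^-6 atm = 2.89×10^-5 mol/kg

[CO2*] = 28.9 μmol/kg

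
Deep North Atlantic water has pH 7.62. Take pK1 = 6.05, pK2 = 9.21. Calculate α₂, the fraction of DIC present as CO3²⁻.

α₂ = 0.0244

α₂ = 1 / (1 + [H⁺]/K2 + [H⁺]²/(K1K2)) = 1 / (1 + 10^+1.59 + 10^+0.02)
   = 1 / (1 + 38.905 + 1.0471) = 1/40.952 = 0.02442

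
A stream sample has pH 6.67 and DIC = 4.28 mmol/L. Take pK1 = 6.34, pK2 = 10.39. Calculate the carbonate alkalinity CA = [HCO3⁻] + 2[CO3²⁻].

CA = 2.92 mmol/L

CA = [HCO3⁻] + 2[CO3²⁻] = (α₁ + 2α₂)·DIC
At pH 6.67: [H⁺]/K1 = 10^-0.33 = 0.46774, K2/[H⁺] = 10^-3.72 = 0.00019055
α₁ = 1/(1 + 0.46774 + 0.00019055) = 1/1.4679 = 0.6812; α₂ = α₁·K2/[H⁺] = 0.0001298
α₁ + 2α₂ = 0.6815
CA = 0.6815 × 4.28 = 2.92 mmol/L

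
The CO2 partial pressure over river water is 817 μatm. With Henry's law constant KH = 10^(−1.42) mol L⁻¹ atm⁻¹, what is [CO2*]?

[CO2*] = 31.1 μmol/L

KH = 10^(−1.42) = 3.802×10^-2 mol L⁻¹ atm⁻¹
[CO2*] = KH · pCO2 = 3.802×10^-2 × 817×10^-6 atm = 3.11×10^-5 mol/L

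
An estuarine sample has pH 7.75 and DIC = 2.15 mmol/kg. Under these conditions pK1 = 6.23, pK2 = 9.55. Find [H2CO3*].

[CO2*] = 0.0621 mmol/kg

α₀ = 1 / (1 + K1/[H⁺] + K1K2/[H⁺]²) = 1 / (1 + 10^+1.52 + 10^-0.28)
   = 1 / (1 + 33.113 + 0.52481) = 1/34.638 = 0.02887
[CO2*] = α₀ × DIC = 0.02887 × 2.15 = 0.0621 mmol/kg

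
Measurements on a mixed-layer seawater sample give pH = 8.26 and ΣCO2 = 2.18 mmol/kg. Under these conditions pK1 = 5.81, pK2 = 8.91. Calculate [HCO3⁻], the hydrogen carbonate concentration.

α₁ = 1 / (1 + [H⁺]/K1 + K2/[H⁺]) = 1 / (1 + 10^-2.45 + 10^-0.65)
   = 1 / (1 + 0.0035481 + 0.22387) = 1/1.2274 = 0.8147
[HCO3⁻] = α₁ × DIC = 0.8147 × 2.18 = 1.78 mmol/kg

[HCO3⁻] = 1.78 mmol/kg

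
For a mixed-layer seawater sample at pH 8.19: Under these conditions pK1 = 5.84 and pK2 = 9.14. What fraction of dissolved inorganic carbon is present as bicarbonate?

α₁ = 0.896

α₁ = 1 / (1 + [H⁺]/K1 + K2/[H⁺]) = 1 / (1 + 10^-2.35 + 10^-0.95)
   = 1 / (1 + 0.0044668 + 0.11220) = 1/1.1167 = 0.8955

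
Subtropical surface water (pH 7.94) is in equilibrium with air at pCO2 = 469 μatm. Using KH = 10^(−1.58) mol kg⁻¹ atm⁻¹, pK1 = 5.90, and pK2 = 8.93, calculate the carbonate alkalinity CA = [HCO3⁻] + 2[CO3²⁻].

CA = 1.63 mmol/kg

[CO2*] = KH · pCO2 = 10^(−1.58) × 469×10^-6 = 1.234×10^-5 mol/kg
α₀ = 1/(1 + K1/[H⁺] + K1K2/[H⁺]²) = 1/(1 + 10^+2.04 + 10^+1.05) = 0.008206
DIC = [CO2*]/α₀ = 1.234×10^-5 / 0.008206 = 1.503 mmol/kg
CA = (α₁ + 2α₂)·DIC = (0.8997 + 2×0.09207) × 1.503 = 1.63 mmol/kg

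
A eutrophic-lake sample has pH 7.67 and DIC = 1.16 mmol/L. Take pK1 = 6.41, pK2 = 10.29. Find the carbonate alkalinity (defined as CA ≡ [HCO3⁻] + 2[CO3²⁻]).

CA = [HCO3⁻] + 2[CO3²⁻] = (α₁ + 2α₂)·DIC
At pH 7.67: [H⁺]/K1 = 10^-1.26 = 0.054954, K2/[H⁺] = 10^-2.62 = 0.0023988
α₁ = 1/(1 + 0.054954 + 0.0023988) = 1/1.0574 = 0.9458; α₂ = α₁·K2/[H⁺] = 0.002269
α₁ + 2α₂ = 0.9503
CA = 0.9503 × 1.16 = 1.10 mmol/L

CA = 1.10 mmol/L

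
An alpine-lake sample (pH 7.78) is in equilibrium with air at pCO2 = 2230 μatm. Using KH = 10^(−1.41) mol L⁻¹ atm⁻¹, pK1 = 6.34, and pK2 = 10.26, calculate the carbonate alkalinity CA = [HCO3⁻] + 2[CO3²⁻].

CA = 2.41 mmol/L

[CO2*] = KH · pCO2 = 10^(−1.41) × 2230×10^-6 = 8.676×10^-5 mol/L
α₀ = 1/(1 + K1/[H⁺] + K1K2/[H⁺]²) = 1/(1 + 10^+1.44 + 10^-1.04) = 0.03492
DIC = [CO2*]/α₀ = 8.676×10^-5 / 0.03492 = 2.484 mmol/L
CA = (α₁ + 2α₂)·DIC = (0.9619 + 2×0.003185) × 2.484 = 2.41 mmol/L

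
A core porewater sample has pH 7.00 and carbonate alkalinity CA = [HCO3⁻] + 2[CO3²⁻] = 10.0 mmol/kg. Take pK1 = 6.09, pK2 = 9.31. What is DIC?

CA = [HCO3⁻] + 2[CO3²⁻] = (α₁ + 2α₂)·DIC
At pH 7.00: [H⁺]/K1 = 10^-0.91 = 0.12303, K2/[H⁺] = 10^-2.31 = 0.0048978
α₁ = 1/(1 + 0.12303 + 0.0048978) = 1/1.1279 = 0.8866; α₂ = α₁·K2/[H⁺] = 0.004342
α₁ + 2α₂ = 0.8953
DIC = CA / (α₁ + 2α₂) = 10.0 / 0.8953 = 11.2 mmol/kg

DIC = 11.2 mmol/kg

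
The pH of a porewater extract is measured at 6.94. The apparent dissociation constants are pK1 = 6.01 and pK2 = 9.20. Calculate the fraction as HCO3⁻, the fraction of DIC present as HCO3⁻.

α₁ = 1 / (1 + [H⁺]/K1 + K2/[H⁺]) = 1 / (1 + 10^-0.93 + 10^-2.26)
   = 1 / (1 + 0.11749 + 0.0054954) = 1/1.1230 = 0.8905

α₁ = 0.890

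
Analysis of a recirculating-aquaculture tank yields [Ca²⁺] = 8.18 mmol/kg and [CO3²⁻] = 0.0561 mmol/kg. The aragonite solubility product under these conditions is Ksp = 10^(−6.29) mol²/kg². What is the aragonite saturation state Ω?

Ω = 0.895

Ksp = 10^(−6.29) = 5.129×10^-7
Ω = [Ca²⁺][CO3²⁻]/Ksp = (8.18×10^-3)(0.0561×10^-3) / 5.129×10^-7 = 0.895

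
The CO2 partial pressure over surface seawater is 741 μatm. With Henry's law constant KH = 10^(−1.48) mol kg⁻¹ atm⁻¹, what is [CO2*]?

KH = 10^(−1.48) = 3.311×10^-2 mol kg⁻¹ atm⁻¹
[CO2*] = KH · pCO2 = 3.311×10^-2 × 741×10^-6 atm = 2.45×10^-5 mol/kg

[CO2*] = 24.5 μmol/kg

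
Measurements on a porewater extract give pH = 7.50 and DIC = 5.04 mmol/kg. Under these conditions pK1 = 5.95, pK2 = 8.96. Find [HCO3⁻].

α₁ = 1 / (1 + [H⁺]/K1 + K2/[H⁺]) = 1 / (1 + 10^-1.55 + 10^-1.46)
   = 1 / (1 + 0.028184 + 0.034674) = 1/1.0629 = 0.9409
[HCO3⁻] = α₁ × DIC = 0.9409 × 5.04 = 4.74 mmol/kg

[HCO3⁻] = 4.74 mmol/kg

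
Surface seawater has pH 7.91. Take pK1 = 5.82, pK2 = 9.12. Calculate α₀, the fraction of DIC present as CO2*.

α₀ = 1 / (1 + K1/[H⁺] + K1K2/[H⁺]²) = 1 / (1 + 10^+2.09 + 10^+0.88)
   = 1 / (1 + 123.03 + 7.5858) = 1/131.61 = 0.007598

α₀ = 0.00760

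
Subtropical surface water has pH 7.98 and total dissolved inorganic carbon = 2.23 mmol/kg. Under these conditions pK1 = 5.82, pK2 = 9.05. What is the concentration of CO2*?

α₀ = 1 / (1 + K1/[H⁺] + K1K2/[H⁺]²) = 1 / (1 + 10^+2.16 + 10^+1.09)
   = 1 / (1 + 144.54 + 12.303) = 1/157.85 = 0.006335
[CO2*] = α₀ × DIC = 0.006335 × 2.23 = 0.0141 mmol/kg = 14.1 μmol/kg

[CO2*] = 14.1 μmol/kg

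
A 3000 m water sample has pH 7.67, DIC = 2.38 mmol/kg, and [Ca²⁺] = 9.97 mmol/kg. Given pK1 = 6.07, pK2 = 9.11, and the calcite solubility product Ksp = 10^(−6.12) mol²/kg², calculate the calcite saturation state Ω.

Ω = 1.07

α₂ = 1 / (1 + [H⁺]/K2 + [H⁺]²/(K1K2)) = 1 / (1 + 10^+1.44 + 10^-0.16)
   = 1 / (1 + 27.542 + 0.69183) = 1/29.234 = 0.03421
[CO3²⁻] = α₂ × DIC = 0.03421 × 2.38 = 0.08141 mmol/kg
Ksp = 10^(−6.12) = 7.586×10^-7
Ω = [Ca²⁺][CO3²⁻]/Ksp = (9.97×10^-3)(8.141×10^-5) / 7.586×10^-7 = 1.07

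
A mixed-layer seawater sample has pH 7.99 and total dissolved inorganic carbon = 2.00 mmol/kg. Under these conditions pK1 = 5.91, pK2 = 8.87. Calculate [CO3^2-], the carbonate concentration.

α₂ = 1 / (1 + [H⁺]/K2 + [H⁺]²/(K1K2)) = 1 / (1 + 10^+0.88 + 10^-1.20)
   = 1 / (1 + 7.5858 + 0.063096) = 1/8.6489 = 0.1156
[CO3²⁻] = α₂ × DIC = 0.1156 × 2.00 = 0.231 mmol/kg

[CO3²⁻] = 0.231 mmol/kg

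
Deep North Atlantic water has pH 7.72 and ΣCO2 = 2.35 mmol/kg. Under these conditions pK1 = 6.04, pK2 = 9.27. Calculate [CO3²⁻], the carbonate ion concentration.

α₂ = 1 / (1 + [H⁺]/K2 + [H⁺]²/(K1K2)) = 1 / (1 + 10^+1.55 + 10^-0.13)
   = 1 / (1 + 35.481 + 0.74131) = 1/37.223 = 0.02687
[CO3²⁻] = α₂ × DIC = 0.02687 × 2.35 = 0.0631 mmol/kg

[CO3²⁻] = 0.0631 mmol/kg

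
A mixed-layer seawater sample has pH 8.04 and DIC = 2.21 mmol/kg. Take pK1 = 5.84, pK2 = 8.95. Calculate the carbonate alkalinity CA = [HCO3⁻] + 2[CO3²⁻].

CA = 2.44 mmol/kg

CA = [HCO3⁻] + 2[CO3²⁻] = (α₁ + 2α₂)·DIC
At pH 8.04: [H⁺]/K1 = 10^-2.20 = 0.0063096, K2/[H⁺] = 10^-0.91 = 0.12303
α₁ = 1/(1 + 0.0063096 + 0.12303) = 1/1.1293 = 0.8855; α₂ = α₁·K2/[H⁺] = 0.1089
α₁ + 2α₂ = 1.1034
CA = 1.1034 × 2.21 = 2.44 mmol/kg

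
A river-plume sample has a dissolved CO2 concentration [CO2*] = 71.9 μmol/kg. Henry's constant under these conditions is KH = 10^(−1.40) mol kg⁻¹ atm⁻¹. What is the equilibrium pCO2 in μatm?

KH = 10^(−1.40) = 3.981×10^-2 mol kg⁻¹ atm⁻¹
pCO2 = [CO2*]/KH = 71.9×10^-6 / 3.981×10^-2 = 1.81×10^-3 atm = 1810 μatm

pCO2 = 1810 μatm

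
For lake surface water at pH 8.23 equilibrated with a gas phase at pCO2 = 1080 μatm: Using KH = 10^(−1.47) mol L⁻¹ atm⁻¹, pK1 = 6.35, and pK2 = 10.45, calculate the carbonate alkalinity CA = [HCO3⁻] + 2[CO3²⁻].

CA = 2.81 mmol/L

[CO2*] = KH · pCO2 = 10^(−1.47) × 1080×10^-6 = 3.660×10^-5 mol/L
α₀ = 1/(1 + K1/[H⁺] + K1K2/[H⁺]²) = 1/(1 + 10^+1.88 + 10^-0.34) = 0.01293
DIC = [CO2*]/α₀ = 3.660×10^-5 / 0.01293 = 2.829 mmol/L
CA = (α₁ + 2α₂)·DIC = (0.9812 + 2×0.005912) × 2.829 = 2.81 mmol/L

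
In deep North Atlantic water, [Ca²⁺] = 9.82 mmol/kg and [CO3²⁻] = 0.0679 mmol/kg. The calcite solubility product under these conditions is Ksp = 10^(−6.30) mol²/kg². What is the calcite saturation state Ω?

Ksp = 10^(−6.30) = 5.012×10^-7
Ω = [Ca²⁺][CO3²⁻]/Ksp = (9.82×10^-3)(0.0679×10^-3) / 5.012×10^-7 = 1.33

Ω = 1.33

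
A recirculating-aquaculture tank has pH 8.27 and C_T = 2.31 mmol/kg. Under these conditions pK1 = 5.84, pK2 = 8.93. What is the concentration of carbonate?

[CO3²⁻] = 0.413 mmol/kg

α₂ = 1 / (1 + [H⁺]/K2 + [H⁺]²/(K1K2)) = 1 / (1 + 10^+0.66 + 10^-1.77)
   = 1 / (1 + 4.5709 + 0.016982) = 1/5.5879 = 0.1790
[CO3²⁻] = α₂ × DIC = 0.1790 × 2.31 = 0.413 mmol/kg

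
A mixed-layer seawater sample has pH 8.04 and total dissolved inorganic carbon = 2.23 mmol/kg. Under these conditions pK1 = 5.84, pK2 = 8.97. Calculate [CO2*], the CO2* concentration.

α₀ = 1 / (1 + K1/[H⁺] + K1K2/[H⁺]²) = 1 / (1 + 10^+2.20 + 10^+1.27)
   = 1 / (1 + 158.49 + 18.621) = 1/178.11 = 0.005615
[CO2*] = α₀ × DIC = 0.005615 × 2.23 = 0.0125 mmol/kg = 12.5 μmol/kg

[CO2*] = 12.5 μmol/kg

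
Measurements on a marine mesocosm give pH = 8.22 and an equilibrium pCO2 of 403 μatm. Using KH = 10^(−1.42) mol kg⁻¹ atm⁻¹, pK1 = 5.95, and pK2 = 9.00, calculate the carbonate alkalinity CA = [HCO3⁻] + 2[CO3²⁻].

CA = 3.80 mmol/kg

[CO2*] = KH · pCO2 = 10^(−1.42) × 403×10^-6 = 1.532×10^-5 mol/kg
α₀ = 1/(1 + K1/[H⁺] + K1K2/[H⁺]²) = 1/(1 + 10^+2.27 + 10^+1.49) = 0.004585
DIC = [CO2*]/α₀ = 1.532×10^-5 / 0.004585 = 3.342 mmol/kg
CA = (α₁ + 2α₂)·DIC = (0.8537 + 2×0.1417) × 3.342 = 3.80 mmol/kg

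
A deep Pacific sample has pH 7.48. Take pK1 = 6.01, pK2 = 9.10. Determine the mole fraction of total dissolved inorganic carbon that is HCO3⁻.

α₁ = 1 / (1 + [H⁺]/K1 + K2/[H⁺]) = 1 / (1 + 10^-1.47 + 10^-1.62)
   = 1 / (1 + 0.033884 + 0.023988) = 1/1.0579 = 0.9453

α₁ = 0.945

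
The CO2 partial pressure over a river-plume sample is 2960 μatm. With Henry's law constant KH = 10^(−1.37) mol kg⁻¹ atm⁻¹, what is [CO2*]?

KH = 10^(−1.37) = 4.266×10^-2 mol kg⁻¹ atm⁻¹
[CO2*] = KH · pCO2 = 4.266×10^-2 × 2960×10^-6 atm = 1.26×10^-4 mol/kg

[CO2*] = 126 μmol/kg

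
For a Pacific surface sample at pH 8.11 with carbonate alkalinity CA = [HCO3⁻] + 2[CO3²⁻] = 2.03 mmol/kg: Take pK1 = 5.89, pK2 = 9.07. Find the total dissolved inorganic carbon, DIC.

DIC = 1.86 mmol/kg

CA = [HCO3⁻] + 2[CO3²⁻] = (α₁ + 2α₂)·DIC
At pH 8.11: [H⁺]/K1 = 10^-2.22 = 0.0060256, K2/[H⁺] = 10^-0.96 = 0.10965
α₁ = 1/(1 + 0.0060256 + 0.10965) = 1/1.1157 = 0.8963; α₂ = α₁·K2/[H⁺] = 0.09828
α₁ + 2α₂ = 1.0929
DIC = CA / (α₁ + 2α₂) = 2.03 / 1.0929 = 1.86 mmol/kg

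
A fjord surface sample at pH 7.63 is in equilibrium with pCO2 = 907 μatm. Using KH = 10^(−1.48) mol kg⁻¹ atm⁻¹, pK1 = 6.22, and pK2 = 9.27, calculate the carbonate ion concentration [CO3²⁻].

[CO3²⁻] = 17.7 μmol/kg

[CO2*] = KH · pCO2 = 10^(−1.48) × 907×10^-6 = 3.003×10^-5 mol/kg
α₀ = 1/(1 + K1/[H⁺] + K1K2/[H⁺]²) = 1/(1 + 10^+1.41 + 10^-0.23) = 0.03664
DIC = [CO2*]/α₀ = 3.003×10^-5 / 0.03664 = 0.8197 mmol/kg
[CO3²⁻] = α₂·DIC; α₂ = 0.02158, so [CO3²⁻] = 0.02158 × 0.8197 = 0.0177 mmol/kg = 17.7 μmol/kg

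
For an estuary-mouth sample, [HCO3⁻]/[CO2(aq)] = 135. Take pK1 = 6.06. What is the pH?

From K1 = [H⁺][HCO3⁻]/[CO2(aq)]:  pH = pK1 + log₁₀([HCO3⁻]/[CO2(aq)])
log₁₀(135) = +2.130
pH = 6.06 + (+2.130) = 8.19

pH = 8.19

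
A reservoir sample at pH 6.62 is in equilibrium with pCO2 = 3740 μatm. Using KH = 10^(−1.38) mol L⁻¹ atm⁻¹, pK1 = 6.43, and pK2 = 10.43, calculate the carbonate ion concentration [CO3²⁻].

[CO3²⁻] = 0.0374 μmol/L

[CO2*] = KH · pCO2 = 10^(−1.38) × 3740×10^-6 = 1.559×10^-4 mol/L
α₀ = 1/(1 + K1/[H⁺] + K1K2/[H⁺]²) = 1/(1 + 10^+0.19 + 10^-3.62) = 0.3923
DIC = [CO2*]/α₀ = 1.559×10^-4 / 0.3923 = 0.3974 mmol/L
[CO3²⁻] = α₂·DIC; α₂ = 9.411×10^-5, so [CO3²⁻] = 9.411×10^-5 × 0.3974 = 3.74×10^-5 mmol/L = 0.0374 μmol/L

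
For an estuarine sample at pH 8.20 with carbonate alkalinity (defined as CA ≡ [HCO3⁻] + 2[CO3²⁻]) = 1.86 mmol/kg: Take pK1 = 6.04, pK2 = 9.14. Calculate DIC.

DIC = 1.70 mmol/kg

CA = [HCO3⁻] + 2[CO3²⁻] = (α₁ + 2α₂)·DIC
At pH 8.20: [H⁺]/K1 = 10^-2.16 = 0.0069183, K2/[H⁺] = 10^-0.94 = 0.11482
α₁ = 1/(1 + 0.0069183 + 0.11482) = 1/1.1217 = 0.8915; α₂ = α₁·K2/[H⁺] = 0.1024
α₁ + 2α₂ = 1.0962
DIC = CA / (α₁ + 2α₂) = 1.86 / 1.0962 = 1.70 mmol/kg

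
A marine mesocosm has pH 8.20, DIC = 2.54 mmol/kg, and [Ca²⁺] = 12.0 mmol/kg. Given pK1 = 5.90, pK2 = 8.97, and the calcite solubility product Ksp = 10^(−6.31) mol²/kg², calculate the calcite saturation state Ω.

Ω = 9.00

α₂ = 1 / (1 + [H⁺]/K2 + [H⁺]²/(K1K2)) = 1 / (1 + 10^+0.77 + 10^-1.53)
   = 1 / (1 + 5.8884 + 0.029512) = 1/6.9179 = 0.1446
[CO3²⁻] = α₂ × DIC = 0.1446 × 2.54 = 0.3672 mmol/kg
Ksp = 10^(−6.31) = 4.898×10^-7
Ω = [Ca²⁺][CO3²⁻]/Ksp = (12.0×10^-3)(3.672×10^-4) / 4.898×10^-7 = 9.00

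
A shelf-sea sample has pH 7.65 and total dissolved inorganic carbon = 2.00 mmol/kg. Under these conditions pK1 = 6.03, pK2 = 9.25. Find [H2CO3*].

[CO2*] = 0.0457 mmol/kg

α₀ = 1 / (1 + K1/[H⁺] + K1K2/[H⁺]²) = 1 / (1 + 10^+1.62 + 10^+0.02)
   = 1 / (1 + 41.687 + 1.0471) = 1/43.734 = 0.02287
[CO2*] = α₀ × DIC = 0.02287 × 2.00 = 0.0457 mmol/kg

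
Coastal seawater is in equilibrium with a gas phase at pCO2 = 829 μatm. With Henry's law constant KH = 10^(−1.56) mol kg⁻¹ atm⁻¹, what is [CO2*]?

KH = 10^(−1.56) = 2.754×10^-2 mol kg⁻¹ atm⁻¹
[CO2*] = KH · pCO2 = 2.754×10^-2 × 829×10^-6 atm = 2.28×10^-5 mol/kg

[CO2*] = 22.8 μmol/kg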